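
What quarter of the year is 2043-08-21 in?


Month: August (month 8)
Q1: Jan-Mar, Q2: Apr-Jun, Q3: Jul-Sep, Q4: Oct-Dec

Q3


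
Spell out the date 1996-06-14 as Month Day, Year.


ISO 1996-06-14 parses as year=1996, month=06, day=14
Month 6 -> June

June 14, 1996


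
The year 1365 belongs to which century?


Century = (year - 1) // 100 + 1
= (1365 - 1) // 100 + 1
= 1364 // 100 + 1
= 13 + 1

14th century


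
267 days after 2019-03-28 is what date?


Start: 2019-03-28, add 267 days
March 2019 has 31 days: 31 - 28 = 3 days to March 31 -> 264 left
April 2019 has 30 days -> 234 left
May 2019 has 31 days -> 203 left
June 2019 has 30 days -> 173 left
July 2019 has 31 days -> 142 left
August 2019 has 31 days -> 111 left
September 2019 has 30 days -> 81 left
October 2019 has 31 days -> 50 left
November 2019 has 30 days -> 20 left
December 2019: 20 <= 31 -> lands on December 20

Result: 2019-12-20


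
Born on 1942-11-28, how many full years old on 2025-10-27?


Birth: 1942-11-28
Reference: 2025-10-27
Year difference: 2025 - 1942 = 83
Birthday not yet reached in 2025, subtract 1

82 years old


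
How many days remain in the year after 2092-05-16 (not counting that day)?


Day of year: 137 of 366
Remaining = 366 - 137

229 days


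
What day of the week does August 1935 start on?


Target: August 1, 1935
Anchor: Jan 1, 1935. With p = 1935 - 1 = 1934: (p + p//4 - p//100 + p//400) mod 7 = (1934 + 483 - 19 + 4) mod 7 = 2402 mod 7 = 1 -> Tuesday (Mon=0 ... Sun=6)
Days before August (Jan-Jul): 212 days
Weekday index = (1 + 212) mod 7 = 3

Thursday


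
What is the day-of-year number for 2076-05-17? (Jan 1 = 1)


Date: May 17, 2076
Days in months 1 through 4: 121
Plus 17 days in May

Day of year: 138


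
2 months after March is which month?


March is month 3
3 + 2 = 5

May


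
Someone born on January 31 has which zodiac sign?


Date: January 31
Conventional tropical zodiac dates: Aquarius from January 20 onward; Pisces starts February 19
January 31 falls within the Aquarius range

Aquarius


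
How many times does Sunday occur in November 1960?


November 1960 has 30 days
Anchor: Jan 1, 1960. With p = 1960 - 1 = 1959: (p + p//4 - p//100 + p//400) mod 7 = (1959 + 489 - 19 + 4) mod 7 = 2433 mod 7 = 4 -> Friday (Mon=0 ... Sun=6)
Days before November (Jan-Oct): 305; November 1 index = (4 + 305) mod 7 = 1 -> Tuesday
First Sunday is November 6
Sundays: 6, 13, 20, 27

4 Sundays


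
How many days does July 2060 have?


July 2060

31 days


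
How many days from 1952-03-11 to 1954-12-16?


From 1952-03-11 to 1954-12-16
1952-03-11: days before March = 31 + 29 = 60 (1952 is a leap year); day of year = 60 + 11 = 71
1954-12-16: days before December = 31 + 28 + 31 + 30 + 31 + 30 + 31 + 31 + 30 + 31 + 30 = 334 (1954 is not a leap year); day of year = 334 + 16 = 350
Rest of 1952: 366 - 71 = 295
Full years 1953 (365): 365
Total = 295 + 365 + 350 = 1010

1010 days


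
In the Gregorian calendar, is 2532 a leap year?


Gregorian leap year rule: divisible by 4, but not by 100, unless also by 400.
2532 is divisible by 4 but not 100 -> leap year

Yes


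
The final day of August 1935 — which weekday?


August 1935 has 31 days
Anchor: Jan 1, 1935. With p = 1935 - 1 = 1934: (p + p//4 - p//100 + p//400) mod 7 = (1934 + 483 - 19 + 4) mod 7 = 2402 mod 7 = 1 -> Tuesday (Mon=0 ... Sun=6)
Days before August (Jan-Jul): 212; August 1 index = (1 + 212) mod 7 = 3 -> Thursday
Last day offset: 31 - 1 = 30 days
Weekday index = (3 + 30) mod 7 = 5

Saturday, August 31


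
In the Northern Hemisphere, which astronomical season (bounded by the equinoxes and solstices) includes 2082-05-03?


Date: May 3
Astronomical Spring (approx.; exact equinox/solstice day varies by year): March 20 to June 20
May 3 falls within the Spring window

Spring


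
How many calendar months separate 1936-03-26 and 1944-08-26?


From March 1936 to August 1944
8 years * 12 = 96 months, plus 5 months = 101

101 months


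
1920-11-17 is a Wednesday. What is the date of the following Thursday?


Current: Wednesday
Target: Thursday
Days ahead: 1

Next Thursday: 1920-11-18


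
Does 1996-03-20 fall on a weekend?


Anchor: Jan 1, 1996. With p = 1996 - 1 = 1995: (p + p//4 - p//100 + p//400) mod 7 = (1995 + 498 - 19 + 4) mod 7 = 2478 mod 7 = 0 -> Monday (Mon=0 ... Sun=6)
Day of year: 80; offset = 79
Weekday index = (0 + 79) mod 7 = 2 -> Wednesday
Weekend days: Saturday, Sunday

No


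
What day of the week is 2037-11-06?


Date: November 6, 2037
Anchor: Jan 1, 2037. With p = 2037 - 1 = 2036: (p + p//4 - p//100 + p//400) mod 7 = (2036 + 509 - 20 + 5) mod 7 = 2530 mod 7 = 3 -> Thursday (Mon=0 ... Sun=6)
Days before November (Jan-Oct): 304; offset = 304 + 6 - 1 = 309
Weekday index = (3 + 309) mod 7 = 4

Day of the week: Friday


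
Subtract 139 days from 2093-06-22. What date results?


Start: 2093-06-22, subtract 139 days
Back 22 days from June 22 reaches May 31, 2093 -> 117 left
May 2093 has 31 days -> back to April 30, 2093 -> 86 left
April 2093 has 30 days -> back to March 31, 2093 -> 56 left
March 2093 has 31 days -> back to February 28, 2093 -> 25 left
February 2093: 28 - 25 = 3 -> lands on February 3

Result: 2093-02-03


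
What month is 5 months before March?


March is month 3
3 - 5 = -2; wrap: -2 + 12 = 10

October


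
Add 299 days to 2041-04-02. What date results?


Start: 2041-04-02, add 299 days
April 2041 has 30 days: 30 - 2 = 28 days to April 30 -> 271 left
May 2041 has 31 days -> 240 left
June 2041 has 30 days -> 210 left
July 2041 has 31 days -> 179 left
August 2041 has 31 days -> 148 left
September 2041 has 30 days -> 118 left
October 2041 has 31 days -> 87 left
November 2041 has 30 days -> 57 left
December 2041 has 31 days -> 26 left
January 2042: 26 <= 31 -> lands on January 26

Result: 2042-01-26


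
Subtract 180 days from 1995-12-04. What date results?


Start: 1995-12-04, subtract 180 days
Back 4 days from December 4 reaches November 30, 1995 -> 176 left
November 1995 has 30 days -> back to October 31, 1995 -> 146 left
October 1995 has 31 days -> back to September 30, 1995 -> 115 left
September 1995 has 30 days -> back to August 31, 1995 -> 85 left
August 1995 has 31 days -> back to July 31, 1995 -> 54 left
July 1995 has 31 days -> back to June 30, 1995 -> 23 left
June 1995: 30 - 23 = 7 -> lands on June 7

Result: 1995-06-07


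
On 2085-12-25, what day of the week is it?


Date: December 25, 2085
Anchor: Jan 1, 2085. With p = 2085 - 1 = 2084: (p + p//4 - p//100 + p//400) mod 7 = (2084 + 521 - 20 + 5) mod 7 = 2590 mod 7 = 0 -> Monday (Mon=0 ... Sun=6)
Days before December (Jan-Nov): 334; offset = 334 + 25 - 1 = 358
Weekday index = (0 + 358) mod 7 = 1

Day of the week: Tuesday


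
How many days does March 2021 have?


March 2021

31 days


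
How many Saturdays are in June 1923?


June 1923 has 30 days
Anchor: Jan 1, 1923. With p = 1923 - 1 = 1922: (p + p//4 - p//100 + p//400) mod 7 = (1922 + 480 - 19 + 4) mod 7 = 2387 mod 7 = 0 -> Monday (Mon=0 ... Sun=6)
Days before June (Jan-May): 151; June 1 index = (0 + 151) mod 7 = 4 -> Friday
First Saturday is June 2
Saturdays: 2, 9, 16, 23, 30

5 Saturdays


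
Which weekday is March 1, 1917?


Target: March 1, 1917
Anchor: Jan 1, 1917. With p = 1917 - 1 = 1916: (p + p//4 - p//100 + p//400) mod 7 = (1916 + 479 - 19 + 4) mod 7 = 2380 mod 7 = 0 -> Monday (Mon=0 ... Sun=6)
Days before March (Jan-Feb): 59 days
Weekday index = (0 + 59) mod 7 = 3

Thursday


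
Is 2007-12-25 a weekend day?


Anchor: Jan 1, 2007. With p = 2007 - 1 = 2006: (p + p//4 - p//100 + p//400) mod 7 = (2006 + 501 - 20 + 5) mod 7 = 2492 mod 7 = 0 -> Monday (Mon=0 ... Sun=6)
Day of year: 359; offset = 358
Weekday index = (0 + 358) mod 7 = 1 -> Tuesday
Weekend days: Saturday, Sunday

No


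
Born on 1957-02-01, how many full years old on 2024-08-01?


Birth: 1957-02-01
Reference: 2024-08-01
Year difference: 2024 - 1957 = 67

67 years old


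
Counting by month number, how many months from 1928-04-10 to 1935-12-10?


From April 1928 to December 1935
7 years * 12 = 84 months, plus 8 months = 92

92 months


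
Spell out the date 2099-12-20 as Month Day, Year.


ISO 2099-12-20 parses as year=2099, month=12, day=20
Month 12 -> December

December 20, 2099


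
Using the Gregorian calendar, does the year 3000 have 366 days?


Gregorian leap year rule: divisible by 4, but not by 100, unless also by 400.
3000 is divisible by 100 but not 400 -> not a leap year

No


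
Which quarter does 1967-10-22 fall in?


Month: October (month 10)
Q1: Jan-Mar, Q2: Apr-Jun, Q3: Jul-Sep, Q4: Oct-Dec

Q4


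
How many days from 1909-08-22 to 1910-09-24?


From 1909-08-22 to 1910-09-24
1909-08-22: days before August = 31 + 28 + 31 + 30 + 31 + 30 + 31 = 212 (1909 is not a leap year); day of year = 212 + 22 = 234
1910-09-24: days before September = 31 + 28 + 31 + 30 + 31 + 30 + 31 + 31 = 243 (1910 is not a leap year); day of year = 243 + 24 = 267
Rest of 1909: 365 - 234 = 131
Total = 131 + 267 = 398

398 days


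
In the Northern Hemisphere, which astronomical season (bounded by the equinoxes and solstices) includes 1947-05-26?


Date: May 26
Astronomical Spring (approx.; exact equinox/solstice day varies by year): March 20 to June 20
May 26 falls within the Spring window

Spring


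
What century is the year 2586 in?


Century = (year - 1) // 100 + 1
= (2586 - 1) // 100 + 1
= 2585 // 100 + 1
= 25 + 1

26th century


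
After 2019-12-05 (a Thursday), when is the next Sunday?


Current: Thursday
Target: Sunday
Days ahead: 3

Next Sunday: 2019-12-08


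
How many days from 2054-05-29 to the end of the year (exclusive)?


Day of year: 149 of 365
Remaining = 365 - 149

216 days


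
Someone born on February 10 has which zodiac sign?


Date: February 10
Conventional tropical zodiac dates: Aquarius from January 20 onward; Pisces starts February 19
February 10 falls within the Aquarius range

Aquarius


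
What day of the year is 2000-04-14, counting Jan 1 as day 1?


Date: April 14, 2000
Days in months 1 through 3: 91
Plus 14 days in April

Day of year: 105


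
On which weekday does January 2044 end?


January 2044 has 31 days
Anchor: Jan 1, 2044. With p = 2044 - 1 = 2043: (p + p//4 - p//100 + p//400) mod 7 = (2043 + 510 - 20 + 5) mod 7 = 2538 mod 7 = 4 -> Friday (Mon=0 ... Sun=6)
January 1 is the anchor itself -> Friday
Last day offset: 31 - 1 = 30 days
Weekday index = (4 + 30) mod 7 = 6

Sunday, January 31


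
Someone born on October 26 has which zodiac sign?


Date: October 26
Conventional tropical zodiac dates: Scorpio from October 23 onward; Sagittarius starts November 22
October 26 falls within the Scorpio range

Scorpio


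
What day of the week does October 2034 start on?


Target: October 1, 2034
Anchor: Jan 1, 2034. With p = 2034 - 1 = 2033: (p + p//4 - p//100 + p//400) mod 7 = (2033 + 508 - 20 + 5) mod 7 = 2526 mod 7 = 6 -> Sunday (Mon=0 ... Sun=6)
Days before October (Jan-Sep): 273 days
Weekday index = (6 + 273) mod 7 = 6

Sunday


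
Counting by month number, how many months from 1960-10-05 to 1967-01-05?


From October 1960 to January 1967
7 years * 12 = 84 months, minus 9 months = 75

75 months


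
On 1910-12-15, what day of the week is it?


Date: December 15, 1910
Anchor: Jan 1, 1910. With p = 1910 - 1 = 1909: (p + p//4 - p//100 + p//400) mod 7 = (1909 + 477 - 19 + 4) mod 7 = 2371 mod 7 = 5 -> Saturday (Mon=0 ... Sun=6)
Days before December (Jan-Nov): 334; offset = 334 + 15 - 1 = 348
Weekday index = (5 + 348) mod 7 = 3

Day of the week: Thursday


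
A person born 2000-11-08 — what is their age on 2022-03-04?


Birth: 2000-11-08
Reference: 2022-03-04
Year difference: 2022 - 2000 = 22
Birthday not yet reached in 2022, subtract 1

21 years old


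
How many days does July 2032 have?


July 2032

31 days


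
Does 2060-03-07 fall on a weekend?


Anchor: Jan 1, 2060. With p = 2060 - 1 = 2059: (p + p//4 - p//100 + p//400) mod 7 = (2059 + 514 - 20 + 5) mod 7 = 2558 mod 7 = 3 -> Thursday (Mon=0 ... Sun=6)
Day of year: 67; offset = 66
Weekday index = (3 + 66) mod 7 = 6 -> Sunday
Weekend days: Saturday, Sunday

Yes


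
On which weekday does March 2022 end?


March 2022 has 31 days
Anchor: Jan 1, 2022. With p = 2022 - 1 = 2021: (p + p//4 - p//100 + p//400) mod 7 = (2021 + 505 - 20 + 5) mod 7 = 2511 mod 7 = 5 -> Saturday (Mon=0 ... Sun=6)
Days before March (Jan-Feb): 59; March 1 index = (5 + 59) mod 7 = 1 -> Tuesday
Last day offset: 31 - 1 = 30 days
Weekday index = (1 + 30) mod 7 = 3

Thursday, March 31


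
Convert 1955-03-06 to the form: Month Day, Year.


ISO 1955-03-06 parses as year=1955, month=03, day=06
Month 3 -> March

March 6, 1955


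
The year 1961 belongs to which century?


Century = (year - 1) // 100 + 1
= (1961 - 1) // 100 + 1
= 1960 // 100 + 1
= 19 + 1

20th century


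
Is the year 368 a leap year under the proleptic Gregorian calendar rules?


Gregorian leap year rule: divisible by 4, but not by 100, unless also by 400.
368 is divisible by 4 but not 100 -> leap year

Yes


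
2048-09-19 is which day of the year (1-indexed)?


Date: September 19, 2048
Days in months 1 through 8: 244
Plus 19 days in September

Day of year: 263


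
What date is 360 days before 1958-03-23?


Start: 1958-03-23, subtract 360 days
Back 23 days from March 23 reaches February 28, 1958 -> 337 left
February 1958 has 28 days -> back to January 31, 1958 -> 309 left
January 1958 has 31 days -> back to December 31, 1957 -> 278 left
December 1957 has 31 days -> back to November 30, 1957 -> 247 left
November 1957 has 30 days -> back to October 31, 1957 -> 217 left
October 1957 has 31 days -> back to September 30, 1957 -> 186 left
September 1957 has 30 days -> back to August 31, 1957 -> 156 left
August 1957 has 31 days -> back to July 31, 1957 -> 125 left
July 1957 has 31 days -> back to June 30, 1957 -> 94 left
June 1957 has 30 days -> back to May 31, 1957 -> 64 left
May 1957 has 31 days -> back to April 30, 1957 -> 33 left
April 1957 has 30 days -> back to March 31, 1957 -> 3 left
March 1957: 31 - 3 = 28 -> lands on March 28

Result: 1957-03-28


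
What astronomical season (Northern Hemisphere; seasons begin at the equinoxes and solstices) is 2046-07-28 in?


Date: July 28
Astronomical Summer (approx.; exact equinox/solstice day varies by year): June 21 to September 21
July 28 falls within the Summer window

Summer


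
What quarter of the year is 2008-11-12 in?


Month: November (month 11)
Q1: Jan-Mar, Q2: Apr-Jun, Q3: Jul-Sep, Q4: Oct-Dec

Q4


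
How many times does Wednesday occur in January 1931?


January 1931 has 31 days
Anchor: Jan 1, 1931. With p = 1931 - 1 = 1930: (p + p//4 - p//100 + p//400) mod 7 = (1930 + 482 - 19 + 4) mod 7 = 2397 mod 7 = 3 -> Thursday (Mon=0 ... Sun=6)
January 1 is the anchor itself -> Thursday
First Wednesday is January 7
Wednesdays: 7, 14, 21, 28

4 Wednesdays


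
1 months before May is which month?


May is month 5
5 - 1 = 4

April


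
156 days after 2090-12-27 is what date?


Start: 2090-12-27, add 156 days
December 2090 has 31 days: 31 - 27 = 4 days to December 31 -> 152 left
January 2091 has 31 days -> 121 left
February 2091 has 28 days -> 93 left
March 2091 has 31 days -> 62 left
April 2091 has 30 days -> 32 left
May 2091 has 31 days -> 1 left
June 2091: 1 <= 30 -> lands on June 1

Result: 2091-06-01


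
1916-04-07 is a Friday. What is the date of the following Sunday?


Current: Friday
Target: Sunday
Days ahead: 2

Next Sunday: 1916-04-09


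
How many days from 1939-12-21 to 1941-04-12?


From 1939-12-21 to 1941-04-12
1939-12-21: days before December = 31 + 28 + 31 + 30 + 31 + 30 + 31 + 31 + 30 + 31 + 30 = 334 (1939 is not a leap year); day of year = 334 + 21 = 355
1941-04-12: days before April = 31 + 28 + 31 = 90 (1941 is not a leap year); day of year = 90 + 12 = 102
Rest of 1939: 365 - 355 = 10
Full years 1940 (366): 366
Total = 10 + 366 + 102 = 478

478 days


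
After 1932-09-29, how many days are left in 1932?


Day of year: 273 of 366
Remaining = 366 - 273

93 days


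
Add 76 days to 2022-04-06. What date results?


Start: 2022-04-06, add 76 days
April 2022 has 30 days: 30 - 6 = 24 days to April 30 -> 52 left
May 2022 has 31 days -> 21 left
June 2022: 21 <= 30 -> lands on June 21

Result: 2022-06-21


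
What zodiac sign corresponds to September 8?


Date: September 8
Conventional tropical zodiac dates: Virgo from August 23 onward; Libra starts September 23
September 8 falls within the Virgo range

Virgo


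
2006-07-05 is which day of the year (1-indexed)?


Date: July 5, 2006
Days in months 1 through 6: 181
Plus 5 days in July

Day of year: 186


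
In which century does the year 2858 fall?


Century = (year - 1) // 100 + 1
= (2858 - 1) // 100 + 1
= 2857 // 100 + 1
= 28 + 1

29th century


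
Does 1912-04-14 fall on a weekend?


Anchor: Jan 1, 1912. With p = 1912 - 1 = 1911: (p + p//4 - p//100 + p//400) mod 7 = (1911 + 477 - 19 + 4) mod 7 = 2373 mod 7 = 0 -> Monday (Mon=0 ... Sun=6)
Day of year: 105; offset = 104
Weekday index = (0 + 104) mod 7 = 6 -> Sunday
Weekend days: Saturday, Sunday

Yes


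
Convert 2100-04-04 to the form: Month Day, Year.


ISO 2100-04-04 parses as year=2100, month=04, day=04
Month 4 -> April

April 4, 2100


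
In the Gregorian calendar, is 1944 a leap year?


Gregorian leap year rule: divisible by 4, but not by 100, unless also by 400.
1944 is divisible by 4 but not 100 -> leap year

Yes


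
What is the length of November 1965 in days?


November 1965

30 days


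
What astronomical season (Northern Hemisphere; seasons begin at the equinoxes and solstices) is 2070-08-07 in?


Date: August 7
Astronomical Summer (approx.; exact equinox/solstice day varies by year): June 21 to September 21
August 7 falls within the Summer window

Summer


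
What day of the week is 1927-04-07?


Date: April 7, 1927
Anchor: Jan 1, 1927. With p = 1927 - 1 = 1926: (p + p//4 - p//100 + p//400) mod 7 = (1926 + 481 - 19 + 4) mod 7 = 2392 mod 7 = 5 -> Saturday (Mon=0 ... Sun=6)
Days before April (Jan-Mar): 90; offset = 90 + 7 - 1 = 96
Weekday index = (5 + 96) mod 7 = 3

Day of the week: Thursday


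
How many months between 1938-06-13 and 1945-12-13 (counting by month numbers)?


From June 1938 to December 1945
7 years * 12 = 84 months, plus 6 months = 90

90 months


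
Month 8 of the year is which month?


Month 8 of 12

August


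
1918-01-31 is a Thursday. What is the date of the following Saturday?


Current: Thursday
Target: Saturday
Days ahead: 2

Next Saturday: 1918-02-02


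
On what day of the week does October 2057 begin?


Target: October 1, 2057
Anchor: Jan 1, 2057. With p = 2057 - 1 = 2056: (p + p//4 - p//100 + p//400) mod 7 = (2056 + 514 - 20 + 5) mod 7 = 2555 mod 7 = 0 -> Monday (Mon=0 ... Sun=6)
Days before October (Jan-Sep): 273 days
Weekday index = (0 + 273) mod 7 = 0

Monday


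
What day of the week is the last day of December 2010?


December 2010 has 31 days
Anchor: Jan 1, 2010. With p = 2010 - 1 = 2009: (p + p//4 - p//100 + p//400) mod 7 = (2009 + 502 - 20 + 5) mod 7 = 2496 mod 7 = 4 -> Friday (Mon=0 ... Sun=6)
Days before December (Jan-Nov): 334; December 1 index = (4 + 334) mod 7 = 2 -> Wednesday
Last day offset: 31 - 1 = 30 days
Weekday index = (2 + 30) mod 7 = 4

Friday, December 31


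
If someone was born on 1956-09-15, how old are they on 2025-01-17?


Birth: 1956-09-15
Reference: 2025-01-17
Year difference: 2025 - 1956 = 69
Birthday not yet reached in 2025, subtract 1

68 years old


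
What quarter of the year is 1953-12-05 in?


Month: December (month 12)
Q1: Jan-Mar, Q2: Apr-Jun, Q3: Jul-Sep, Q4: Oct-Dec

Q4


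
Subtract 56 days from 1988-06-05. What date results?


Start: 1988-06-05, subtract 56 days
Back 5 days from June 5 reaches May 31, 1988 -> 51 left
May 1988 has 31 days -> back to April 30, 1988 -> 20 left
April 1988: 30 - 20 = 10 -> lands on April 10

Result: 1988-04-10


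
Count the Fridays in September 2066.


September 2066 has 30 days
Anchor: Jan 1, 2066. With p = 2066 - 1 = 2065: (p + p//4 - p//100 + p//400) mod 7 = (2065 + 516 - 20 + 5) mod 7 = 2566 mod 7 = 4 -> Friday (Mon=0 ... Sun=6)
Days before September (Jan-Aug): 243; September 1 index = (4 + 243) mod 7 = 2 -> Wednesday
First Friday is September 3
Fridays: 3, 10, 17, 24

4 Fridays


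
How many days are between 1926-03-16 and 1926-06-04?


From 1926-03-16 to 1926-06-04
1926-03-16: days before March = 31 + 28 = 59 (1926 is not a leap year); day of year = 59 + 16 = 75
1926-06-04: days before June = 31 + 28 + 31 + 30 + 31 = 151 (1926 is not a leap year); day of year = 151 + 4 = 155
Same year: 155 - 75 = 80

80 days


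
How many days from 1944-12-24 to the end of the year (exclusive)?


Day of year: 359 of 366
Remaining = 366 - 359

7 days


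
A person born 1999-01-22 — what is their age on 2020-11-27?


Birth: 1999-01-22
Reference: 2020-11-27
Year difference: 2020 - 1999 = 21

21 years old


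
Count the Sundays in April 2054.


April 2054 has 30 days
Anchor: Jan 1, 2054. With p = 2054 - 1 = 2053: (p + p//4 - p//100 + p//400) mod 7 = (2053 + 513 - 20 + 5) mod 7 = 2551 mod 7 = 3 -> Thursday (Mon=0 ... Sun=6)
Days before April (Jan-Mar): 90; April 1 index = (3 + 90) mod 7 = 2 -> Wednesday
First Sunday is April 5
Sundays: 5, 12, 19, 26

4 Sundays


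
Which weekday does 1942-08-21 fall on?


Date: August 21, 1942
Anchor: Jan 1, 1942. With p = 1942 - 1 = 1941: (p + p//4 - p//100 + p//400) mod 7 = (1941 + 485 - 19 + 4) mod 7 = 2411 mod 7 = 3 -> Thursday (Mon=0 ... Sun=6)
Days before August (Jan-Jul): 212; offset = 212 + 21 - 1 = 232
Weekday index = (3 + 232) mod 7 = 4

Day of the week: Friday


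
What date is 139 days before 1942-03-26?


Start: 1942-03-26, subtract 139 days
Back 26 days from March 26 reaches February 28, 1942 -> 113 left
February 1942 has 28 days -> back to January 31, 1942 -> 85 left
January 1942 has 31 days -> back to December 31, 1941 -> 54 left
December 1941 has 31 days -> back to November 30, 1941 -> 23 left
November 1941: 30 - 23 = 7 -> lands on November 7

Result: 1941-11-07


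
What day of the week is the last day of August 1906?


August 1906 has 31 days
Anchor: Jan 1, 1906. With p = 1906 - 1 = 1905: (p + p//4 - p//100 + p//400) mod 7 = (1905 + 476 - 19 + 4) mod 7 = 2366 mod 7 = 0 -> Monday (Mon=0 ... Sun=6)
Days before August (Jan-Jul): 212; August 1 index = (0 + 212) mod 7 = 2 -> Wednesday
Last day offset: 31 - 1 = 30 days
Weekday index = (2 + 30) mod 7 = 4

Friday, August 31


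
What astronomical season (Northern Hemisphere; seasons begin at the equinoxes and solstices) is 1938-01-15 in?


Date: January 15
Astronomical Winter (approx.; exact equinox/solstice day varies by year): December 21 to March 19
January 15 falls within the Winter window

Winter


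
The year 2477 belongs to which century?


Century = (year - 1) // 100 + 1
= (2477 - 1) // 100 + 1
= 2476 // 100 + 1
= 24 + 1

25th century


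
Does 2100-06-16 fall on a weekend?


Anchor: Jan 1, 2100. With p = 2100 - 1 = 2099: (p + p//4 - p//100 + p//400) mod 7 = (2099 + 524 - 20 + 5) mod 7 = 2608 mod 7 = 4 -> Friday (Mon=0 ... Sun=6)
Day of year: 167; offset = 166
Weekday index = (4 + 166) mod 7 = 2 -> Wednesday
Weekend days: Saturday, Sunday

No


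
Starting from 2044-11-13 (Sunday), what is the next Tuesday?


Current: Sunday
Target: Tuesday
Days ahead: 2

Next Tuesday: 2044-11-15


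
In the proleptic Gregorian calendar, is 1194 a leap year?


Gregorian leap year rule: divisible by 4, but not by 100, unless also by 400.
1194 is not divisible by 4 -> not a leap year

No


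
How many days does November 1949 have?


November 1949

30 days


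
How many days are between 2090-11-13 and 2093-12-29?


From 2090-11-13 to 2093-12-29
2090-11-13: days before November = 31 + 28 + 31 + 30 + 31 + 30 + 31 + 31 + 30 + 31 = 304 (2090 is not a leap year); day of year = 304 + 13 = 317
2093-12-29: days before December = 31 + 28 + 31 + 30 + 31 + 30 + 31 + 31 + 30 + 31 + 30 = 334 (2093 is not a leap year); day of year = 334 + 29 = 363
Rest of 2090: 365 - 317 = 48
Full years 2091 (365), 2092 (366): 731
Total = 48 + 731 + 363 = 1142

1142 days


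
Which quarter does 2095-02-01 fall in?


Month: February (month 2)
Q1: Jan-Mar, Q2: Apr-Jun, Q3: Jul-Sep, Q4: Oct-Dec

Q1


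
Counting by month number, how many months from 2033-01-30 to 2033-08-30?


From January 2033 to August 2033
0 years * 12 = 0 months, plus 7 months = 7

7 months


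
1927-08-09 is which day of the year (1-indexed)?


Date: August 9, 1927
Days in months 1 through 7: 212
Plus 9 days in August

Day of year: 221


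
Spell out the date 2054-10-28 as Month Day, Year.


ISO 2054-10-28 parses as year=2054, month=10, day=28
Month 10 -> October

October 28, 2054


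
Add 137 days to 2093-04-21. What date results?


Start: 2093-04-21, add 137 days
April 2093 has 30 days: 30 - 21 = 9 days to April 30 -> 128 left
May 2093 has 31 days -> 97 left
June 2093 has 30 days -> 67 left
July 2093 has 31 days -> 36 left
August 2093 has 31 days -> 5 left
September 2093: 5 <= 30 -> lands on September 5

Result: 2093-09-05


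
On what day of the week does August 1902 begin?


Target: August 1, 1902
Anchor: Jan 1, 1902. With p = 1902 - 1 = 1901: (p + p//4 - p//100 + p//400) mod 7 = (1901 + 475 - 19 + 4) mod 7 = 2361 mod 7 = 2 -> Wednesday (Mon=0 ... Sun=6)
Days before August (Jan-Jul): 212 days
Weekday index = (2 + 212) mod 7 = 4

Friday


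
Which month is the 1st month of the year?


Month 1 of 12

January


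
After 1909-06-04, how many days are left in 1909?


Day of year: 155 of 365
Remaining = 365 - 155

210 days


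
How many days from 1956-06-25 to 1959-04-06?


From 1956-06-25 to 1959-04-06
1956-06-25: days before June = 31 + 29 + 31 + 30 + 31 = 152 (1956 is a leap year); day of year = 152 + 25 = 177
1959-04-06: days before April = 31 + 28 + 31 = 90 (1959 is not a leap year); day of year = 90 + 6 = 96
Rest of 1956: 366 - 177 = 189
Full years 1957 (365), 1958 (365): 730
Total = 189 + 730 + 96 = 1015

1015 days


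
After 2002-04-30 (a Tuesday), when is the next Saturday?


Current: Tuesday
Target: Saturday
Days ahead: 4

Next Saturday: 2002-05-04


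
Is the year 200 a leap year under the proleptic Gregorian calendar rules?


Gregorian leap year rule: divisible by 4, but not by 100, unless also by 400.
200 is divisible by 100 but not 400 -> not a leap year

No


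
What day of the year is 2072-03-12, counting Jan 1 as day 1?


Date: March 12, 2072
Days in months 1 through 2: 60
Plus 12 days in March

Day of year: 72


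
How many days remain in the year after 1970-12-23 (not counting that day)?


Day of year: 357 of 365
Remaining = 365 - 357

8 days


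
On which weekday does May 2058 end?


May 2058 has 31 days
Anchor: Jan 1, 2058. With p = 2058 - 1 = 2057: (p + p//4 - p//100 + p//400) mod 7 = (2057 + 514 - 20 + 5) mod 7 = 2556 mod 7 = 1 -> Tuesday (Mon=0 ... Sun=6)
Days before May (Jan-Apr): 120; May 1 index = (1 + 120) mod 7 = 2 -> Wednesday
Last day offset: 31 - 1 = 30 days
Weekday index = (2 + 30) mod 7 = 4

Friday, May 31


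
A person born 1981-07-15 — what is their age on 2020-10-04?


Birth: 1981-07-15
Reference: 2020-10-04
Year difference: 2020 - 1981 = 39

39 years old


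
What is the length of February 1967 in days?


February 1967 (leap year: no)

28 days


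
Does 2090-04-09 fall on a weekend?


Anchor: Jan 1, 2090. With p = 2090 - 1 = 2089: (p + p//4 - p//100 + p//400) mod 7 = (2089 + 522 - 20 + 5) mod 7 = 2596 mod 7 = 6 -> Sunday (Mon=0 ... Sun=6)
Day of year: 99; offset = 98
Weekday index = (6 + 98) mod 7 = 6 -> Sunday
Weekend days: Saturday, Sunday

Yes


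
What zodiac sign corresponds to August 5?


Date: August 5
Conventional tropical zodiac dates: Leo from July 23 onward; Virgo starts August 23
August 5 falls within the Leo range

Leo


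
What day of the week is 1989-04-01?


Date: April 1, 1989
Anchor: Jan 1, 1989. With p = 1989 - 1 = 1988: (p + p//4 - p//100 + p//400) mod 7 = (1988 + 497 - 19 + 4) mod 7 = 2470 mod 7 = 6 -> Sunday (Mon=0 ... Sun=6)
Days before April (Jan-Mar): 90; offset = 90 + 1 - 1 = 90
Weekday index = (6 + 90) mod 7 = 5

Day of the week: Saturday


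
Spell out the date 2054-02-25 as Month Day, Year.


ISO 2054-02-25 parses as year=2054, month=02, day=25
Month 2 -> February

February 25, 2054


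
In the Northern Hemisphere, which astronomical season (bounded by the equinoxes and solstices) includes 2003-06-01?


Date: June 1
Astronomical Spring (approx.; exact equinox/solstice day varies by year): March 20 to June 20
June 1 falls within the Spring window

Spring


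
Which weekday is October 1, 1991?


Target: October 1, 1991
Anchor: Jan 1, 1991. With p = 1991 - 1 = 1990: (p + p//4 - p//100 + p//400) mod 7 = (1990 + 497 - 19 + 4) mod 7 = 2472 mod 7 = 1 -> Tuesday (Mon=0 ... Sun=6)
Days before October (Jan-Sep): 273 days
Weekday index = (1 + 273) mod 7 = 1

Tuesday


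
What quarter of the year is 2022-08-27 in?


Month: August (month 8)
Q1: Jan-Mar, Q2: Apr-Jun, Q3: Jul-Sep, Q4: Oct-Dec

Q3


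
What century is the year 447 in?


Century = (year - 1) // 100 + 1
= (447 - 1) // 100 + 1
= 446 // 100 + 1
= 4 + 1

5th century


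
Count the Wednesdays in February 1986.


February 1986 has 28 days
Anchor: Jan 1, 1986. With p = 1986 - 1 = 1985: (p + p//4 - p//100 + p//400) mod 7 = (1985 + 496 - 19 + 4) mod 7 = 2466 mod 7 = 2 -> Wednesday (Mon=0 ... Sun=6)
Days before February (Jan): 31; February 1 index = (2 + 31) mod 7 = 5 -> Saturday
First Wednesday is February 5
Wednesdays: 5, 12, 19, 26

4 Wednesdays


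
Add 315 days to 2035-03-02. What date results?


Start: 2035-03-02, add 315 days
March 2035 has 31 days: 31 - 2 = 29 days to March 31 -> 286 left
April 2035 has 30 days -> 256 left
May 2035 has 31 days -> 225 left
June 2035 has 30 days -> 195 left
July 2035 has 31 days -> 164 left
August 2035 has 31 days -> 133 left
September 2035 has 30 days -> 103 left
October 2035 has 31 days -> 72 left
November 2035 has 30 days -> 42 left
December 2035 has 31 days -> 11 left
January 2036: 11 <= 31 -> lands on January 11

Result: 2036-01-11


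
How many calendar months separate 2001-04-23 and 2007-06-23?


From April 2001 to June 2007
6 years * 12 = 72 months, plus 2 months = 74

74 months


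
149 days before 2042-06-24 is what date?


Start: 2042-06-24, subtract 149 days
Back 24 days from June 24 reaches May 31, 2042 -> 125 left
May 2042 has 31 days -> back to April 30, 2042 -> 94 left
April 2042 has 30 days -> back to March 31, 2042 -> 64 left
March 2042 has 31 days -> back to February 28, 2042 -> 33 left
February 2042 has 28 days -> back to January 31, 2042 -> 5 left
January 2042: 31 - 5 = 26 -> lands on January 26

Result: 2042-01-26


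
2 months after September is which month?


September is month 9
9 + 2 = 11

November


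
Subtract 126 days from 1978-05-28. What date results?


Start: 1978-05-28, subtract 126 days
Back 28 days from May 28 reaches April 30, 1978 -> 98 left
April 1978 has 30 days -> back to March 31, 1978 -> 68 left
March 1978 has 31 days -> back to February 28, 1978 -> 37 left
February 1978 has 28 days -> back to January 31, 1978 -> 9 left
January 1978: 31 - 9 = 22 -> lands on January 22

Result: 1978-01-22


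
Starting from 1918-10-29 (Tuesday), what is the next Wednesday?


Current: Tuesday
Target: Wednesday
Days ahead: 1

Next Wednesday: 1918-10-30


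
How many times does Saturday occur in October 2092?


October 2092 has 31 days
Anchor: Jan 1, 2092. With p = 2092 - 1 = 2091: (p + p//4 - p//100 + p//400) mod 7 = (2091 + 522 - 20 + 5) mod 7 = 2598 mod 7 = 1 -> Tuesday (Mon=0 ... Sun=6)
Days before October (Jan-Sep): 274; October 1 index = (1 + 274) mod 7 = 2 -> Wednesday
First Saturday is October 4
Saturdays: 4, 11, 18, 25

4 Saturdays


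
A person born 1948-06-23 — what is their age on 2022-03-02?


Birth: 1948-06-23
Reference: 2022-03-02
Year difference: 2022 - 1948 = 74
Birthday not yet reached in 2022, subtract 1

73 years old


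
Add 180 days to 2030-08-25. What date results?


Start: 2030-08-25, add 180 days
August 2030 has 31 days: 31 - 25 = 6 days to August 31 -> 174 left
September 2030 has 30 days -> 144 left
October 2030 has 31 days -> 113 left
November 2030 has 30 days -> 83 left
December 2030 has 31 days -> 52 left
January 2031 has 31 days -> 21 left
February 2031: 21 <= 28 -> lands on February 21

Result: 2031-02-21


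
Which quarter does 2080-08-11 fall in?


Month: August (month 8)
Q1: Jan-Mar, Q2: Apr-Jun, Q3: Jul-Sep, Q4: Oct-Dec

Q3


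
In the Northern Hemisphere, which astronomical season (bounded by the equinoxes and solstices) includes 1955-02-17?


Date: February 17
Astronomical Winter (approx.; exact equinox/solstice day varies by year): December 21 to March 19
February 17 falls within the Winter window

Winter


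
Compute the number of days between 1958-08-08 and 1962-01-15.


From 1958-08-08 to 1962-01-15
1958-08-08: days before August = 31 + 28 + 31 + 30 + 31 + 30 + 31 = 212 (1958 is not a leap year); day of year = 212 + 8 = 220
1962-01-15: day of year = 15
Rest of 1958: 365 - 220 = 145
Full years 1959 (365), 1960 (366), 1961 (365): 1096
Total = 145 + 1096 + 15 = 1256

1256 days


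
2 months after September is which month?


September is month 9
9 + 2 = 11

November


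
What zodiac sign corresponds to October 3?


Date: October 3
Conventional tropical zodiac dates: Libra from September 23 onward; Scorpio starts October 23
October 3 falls within the Libra range

Libra


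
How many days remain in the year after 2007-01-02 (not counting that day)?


Day of year: 2 of 365
Remaining = 365 - 2

363 days


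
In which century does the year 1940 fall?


Century = (year - 1) // 100 + 1
= (1940 - 1) // 100 + 1
= 1939 // 100 + 1
= 19 + 1

20th century


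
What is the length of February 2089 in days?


February 2089 (leap year: no)

28 days


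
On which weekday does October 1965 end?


October 1965 has 31 days
Anchor: Jan 1, 1965. With p = 1965 - 1 = 1964: (p + p//4 - p//100 + p//400) mod 7 = (1964 + 491 - 19 + 4) mod 7 = 2440 mod 7 = 4 -> Friday (Mon=0 ... Sun=6)
Days before October (Jan-Sep): 273; October 1 index = (4 + 273) mod 7 = 4 -> Friday
Last day offset: 31 - 1 = 30 days
Weekday index = (4 + 30) mod 7 = 6

Sunday, October 31


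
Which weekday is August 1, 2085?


Target: August 1, 2085
Anchor: Jan 1, 2085. With p = 2085 - 1 = 2084: (p + p//4 - p//100 + p//400) mod 7 = (2084 + 521 - 20 + 5) mod 7 = 2590 mod 7 = 0 -> Monday (Mon=0 ... Sun=6)
Days before August (Jan-Jul): 212 days
Weekday index = (0 + 212) mod 7 = 2

Wednesday


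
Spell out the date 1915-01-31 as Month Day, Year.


ISO 1915-01-31 parses as year=1915, month=01, day=31
Month 1 -> January

January 31, 1915


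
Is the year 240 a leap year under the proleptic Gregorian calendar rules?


Gregorian leap year rule: divisible by 4, but not by 100, unless also by 400.
240 is divisible by 4 but not 100 -> leap year

Yes


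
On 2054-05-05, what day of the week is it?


Date: May 5, 2054
Anchor: Jan 1, 2054. With p = 2054 - 1 = 2053: (p + p//4 - p//100 + p//400) mod 7 = (2053 + 513 - 20 + 5) mod 7 = 2551 mod 7 = 3 -> Thursday (Mon=0 ... Sun=6)
Days before May (Jan-Apr): 120; offset = 120 + 5 - 1 = 124
Weekday index = (3 + 124) mod 7 = 1

Day of the week: Tuesday


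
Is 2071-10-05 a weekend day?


Anchor: Jan 1, 2071. With p = 2071 - 1 = 2070: (p + p//4 - p//100 + p//400) mod 7 = (2070 + 517 - 20 + 5) mod 7 = 2572 mod 7 = 3 -> Thursday (Mon=0 ... Sun=6)
Day of year: 278; offset = 277
Weekday index = (3 + 277) mod 7 = 0 -> Monday
Weekend days: Saturday, Sunday

No


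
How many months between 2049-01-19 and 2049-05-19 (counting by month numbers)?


From January 2049 to May 2049
0 years * 12 = 0 months, plus 4 months = 4

4 months


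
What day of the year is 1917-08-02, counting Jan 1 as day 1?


Date: August 2, 1917
Days in months 1 through 7: 212
Plus 2 days in August

Day of year: 214


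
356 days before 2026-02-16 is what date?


Start: 2026-02-16, subtract 356 days
Back 16 days from February 16 reaches January 31, 2026 -> 340 left
January 2026 has 31 days -> back to December 31, 2025 -> 309 left
December 2025 has 31 days -> back to November 30, 2025 -> 278 left
November 2025 has 30 days -> back to October 31, 2025 -> 248 left
October 2025 has 31 days -> back to September 30, 2025 -> 217 left
September 2025 has 30 days -> back to August 31, 2025 -> 187 left
August 2025 has 31 days -> back to July 31, 2025 -> 156 left
July 2025 has 31 days -> back to June 30, 2025 -> 125 left
June 2025 has 30 days -> back to May 31, 2025 -> 95 left
May 2025 has 31 days -> back to April 30, 2025 -> 64 left
April 2025 has 30 days -> back to March 31, 2025 -> 34 left
March 2025 has 31 days -> back to February 28, 2025 -> 3 left
February 2025: 28 - 3 = 25 -> lands on February 25

Result: 2025-02-25


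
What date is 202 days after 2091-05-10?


Start: 2091-05-10, add 202 days
May 2091 has 31 days: 31 - 10 = 21 days to May 31 -> 181 left
June 2091 has 30 days -> 151 left
July 2091 has 31 days -> 120 left
August 2091 has 31 days -> 89 left
September 2091 has 30 days -> 59 left
October 2091 has 31 days -> 28 left
November 2091: 28 <= 30 -> lands on November 28

Result: 2091-11-28


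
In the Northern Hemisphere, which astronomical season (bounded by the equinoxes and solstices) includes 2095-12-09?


Date: December 9
Astronomical Autumn (approx.; exact equinox/solstice day varies by year): September 22 to December 20
December 9 falls within the Autumn window

Autumn


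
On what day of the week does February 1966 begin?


Target: February 1, 1966
Anchor: Jan 1, 1966. With p = 1966 - 1 = 1965: (p + p//4 - p//100 + p//400) mod 7 = (1965 + 491 - 19 + 4) mod 7 = 2441 mod 7 = 5 -> Saturday (Mon=0 ... Sun=6)
Days before February (Jan): 31 days
Weekday index = (5 + 31) mod 7 = 1

Tuesday


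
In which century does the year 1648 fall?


Century = (year - 1) // 100 + 1
= (1648 - 1) // 100 + 1
= 1647 // 100 + 1
= 16 + 1

17th century


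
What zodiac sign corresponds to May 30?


Date: May 30
Conventional tropical zodiac dates: Gemini from May 21 onward; Cancer starts June 21
May 30 falls within the Gemini range

Gemini


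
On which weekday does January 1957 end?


January 1957 has 31 days
Anchor: Jan 1, 1957. With p = 1957 - 1 = 1956: (p + p//4 - p//100 + p//400) mod 7 = (1956 + 489 - 19 + 4) mod 7 = 2430 mod 7 = 1 -> Tuesday (Mon=0 ... Sun=6)
January 1 is the anchor itself -> Tuesday
Last day offset: 31 - 1 = 30 days
Weekday index = (1 + 30) mod 7 = 3

Thursday, January 31


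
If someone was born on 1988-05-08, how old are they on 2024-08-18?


Birth: 1988-05-08
Reference: 2024-08-18
Year difference: 2024 - 1988 = 36

36 years old


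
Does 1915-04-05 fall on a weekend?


Anchor: Jan 1, 1915. With p = 1915 - 1 = 1914: (p + p//4 - p//100 + p//400) mod 7 = (1914 + 478 - 19 + 4) mod 7 = 2377 mod 7 = 4 -> Friday (Mon=0 ... Sun=6)
Day of year: 95; offset = 94
Weekday index = (4 + 94) mod 7 = 0 -> Monday
Weekend days: Saturday, Sunday

No


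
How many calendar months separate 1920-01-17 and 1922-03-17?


From January 1920 to March 1922
2 years * 12 = 24 months, plus 2 months = 26

26 months


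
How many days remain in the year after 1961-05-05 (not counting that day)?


Day of year: 125 of 365
Remaining = 365 - 125

240 days


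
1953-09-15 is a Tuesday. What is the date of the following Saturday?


Current: Tuesday
Target: Saturday
Days ahead: 4

Next Saturday: 1953-09-19
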